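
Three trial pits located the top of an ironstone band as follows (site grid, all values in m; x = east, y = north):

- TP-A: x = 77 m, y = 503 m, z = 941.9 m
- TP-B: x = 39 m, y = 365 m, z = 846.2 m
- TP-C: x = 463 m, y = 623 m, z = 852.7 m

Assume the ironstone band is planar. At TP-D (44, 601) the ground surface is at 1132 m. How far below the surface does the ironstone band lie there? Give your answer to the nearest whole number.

93 m

Two edge vectors: TP-A→TP-B = (-38, -138, -95.7), TP-A→TP-C = (386, 120, -89.2).
Normal n = (TP-A→TP-B) × (TP-A→TP-C) = (23793.6, -40329.8, 48708).
So ∂z/∂x = −n_x/n_z = −0.48849 and ∂z/∂y = −n_y/n_z = 0.82799.
Intercept c from TP-A: 941.9 + 37.61 − 416.48 = 563.03.
At (44, 601): z_contact = −21.5 + 497.6 + 563.03 = 1039.2 m.
Depth below ground = 1132 − 1039.2 = 93 m.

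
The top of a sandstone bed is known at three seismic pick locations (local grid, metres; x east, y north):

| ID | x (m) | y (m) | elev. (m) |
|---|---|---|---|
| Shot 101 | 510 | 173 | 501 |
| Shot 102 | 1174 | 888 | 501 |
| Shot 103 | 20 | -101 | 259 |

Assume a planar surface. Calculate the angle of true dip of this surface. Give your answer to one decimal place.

54.5°

Let the plane be z = a·x + b·y + c.
Shot 102−Shot 101: 664a + 715b = 0;  Shot 103−Shot 101: −490a − 274b = −242.
Solving gives a = 1.02741, b = −0.95412.
Gradient magnitude |∇z| = √(a² + b²) = √(1.05557 + 0.91035) = 1.40211.
True dip = arctan(1.40211) = 54.5°, dipping toward NW (azimuth ≈ 313°).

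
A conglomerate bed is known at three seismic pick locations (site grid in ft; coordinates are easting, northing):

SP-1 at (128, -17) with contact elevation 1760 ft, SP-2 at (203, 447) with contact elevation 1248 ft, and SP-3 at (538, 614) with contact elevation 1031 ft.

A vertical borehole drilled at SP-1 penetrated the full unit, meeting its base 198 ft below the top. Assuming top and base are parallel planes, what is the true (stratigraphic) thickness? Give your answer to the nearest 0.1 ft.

Let the plane be z = a·easting + b·northing + c.
SP-2−SP-1: 75a + 464b = −512;  SP-3−SP-1: 410a + 631b = −729.
Solving gives a = −0.10624, b = −1.08628.
|∇z| = √(a²+b²) = 1.09146, so dip δ = arctan(1.09146) = 47.50°.
True thickness = vertical thickness × cos δ = 198 × cos 47.50° = 133.8 ft.

133.8 ft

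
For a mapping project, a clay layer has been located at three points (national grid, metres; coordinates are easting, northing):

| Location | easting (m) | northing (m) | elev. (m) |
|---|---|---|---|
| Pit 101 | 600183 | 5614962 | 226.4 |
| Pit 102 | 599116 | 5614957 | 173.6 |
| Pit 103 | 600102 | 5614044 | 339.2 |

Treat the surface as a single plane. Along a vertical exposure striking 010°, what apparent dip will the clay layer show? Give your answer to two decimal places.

Two edge vectors: Pit 101→Pit 102 = (-1067, -5, -52.8), Pit 101→Pit 103 = (-81, -918, 112.8).
Normal n = (Pit 101→Pit 102) × (Pit 101→Pit 103) = (-49034.4, 124634.4, 979101).
So ∂z/∂easting = −n_x/n_z = 0.05008 and ∂z/∂northing = −n_y/n_z = −0.12729.
Unit vector along 010° is (sin 10°, cos 10°) = (0.1736, 0.9848).
Slope in that direction = a·(0.1736) + b·(0.9848) = −0.11666.
Apparent dip = arctan|0.11666| = 6.65° (true dip is 7.8°, so apparent ≤ true as expected).

6.65°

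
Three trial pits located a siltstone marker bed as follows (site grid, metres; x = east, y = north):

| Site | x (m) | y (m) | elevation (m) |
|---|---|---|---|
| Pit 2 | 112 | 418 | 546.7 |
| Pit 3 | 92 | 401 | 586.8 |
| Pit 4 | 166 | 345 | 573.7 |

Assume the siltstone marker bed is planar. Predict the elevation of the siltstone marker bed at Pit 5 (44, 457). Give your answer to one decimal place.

Two edge vectors: Pit 2→Pit 3 = (-20, -17, 40.1), Pit 2→Pit 4 = (54, -73, 27).
Normal n = (Pit 2→Pit 3) × (Pit 2→Pit 4) = (2468.3, 2705.4, 2378).
So ∂z/∂x = −n_x/n_z = −1.03797 and ∂z/∂y = −n_y/n_z = −1.13768.
Intercept c from Pit 2: 546.7 + 116.25 + 475.55 = 1138.50.
At (44, 457): z = −45.7 − 519.9 + 1138.50 = 572.9 m.

572.9 m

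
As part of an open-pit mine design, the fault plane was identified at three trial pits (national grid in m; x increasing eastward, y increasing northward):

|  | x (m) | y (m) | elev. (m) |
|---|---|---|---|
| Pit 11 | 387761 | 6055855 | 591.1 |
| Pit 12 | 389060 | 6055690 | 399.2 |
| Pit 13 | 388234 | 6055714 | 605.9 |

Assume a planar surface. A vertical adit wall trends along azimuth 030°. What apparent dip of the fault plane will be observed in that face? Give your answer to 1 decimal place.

Two edge vectors: Pit 11→Pit 12 = (1299, -165, -191.9), Pit 11→Pit 13 = (473, -141, 14.8).
Normal n = (Pit 11→Pit 12) × (Pit 11→Pit 13) = (-29499.9, -109993.9, -105114).
So ∂z/∂x = −n_x/n_z = −0.28065 and ∂z/∂y = −n_y/n_z = −1.04642.
Unit vector along 030° is (sin 30°, cos 30°) = (0.5000, 0.8660).
Slope in that direction = a·(0.5000) + b·(0.8660) = −1.04655.
Apparent dip = arctan|1.04655| = 46.3° (true dip is 47.3°, so apparent ≤ true as expected).

46.3°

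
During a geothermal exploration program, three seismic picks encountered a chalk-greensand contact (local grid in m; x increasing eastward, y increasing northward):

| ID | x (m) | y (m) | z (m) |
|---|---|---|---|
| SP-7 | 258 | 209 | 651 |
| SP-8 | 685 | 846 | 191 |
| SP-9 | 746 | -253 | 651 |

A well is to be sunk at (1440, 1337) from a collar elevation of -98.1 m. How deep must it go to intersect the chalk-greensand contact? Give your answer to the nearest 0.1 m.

Let the plane be z = a·x + b·y + c.
SP-8−SP-7: 427a + 637b = −460;  SP-9−SP-7: 488a − 462b = 0.
Solving gives a = −0.418239, b = −0.441777.
Then c = 651 − a·258 − b·209 = 851.24.
At (1440, 1337): z_contact = −602.26 − 590.66 + 851.24 = -341.68 m.
Depth below ground = -98.1 − (-341.68) = 243.6 m.

243.6 m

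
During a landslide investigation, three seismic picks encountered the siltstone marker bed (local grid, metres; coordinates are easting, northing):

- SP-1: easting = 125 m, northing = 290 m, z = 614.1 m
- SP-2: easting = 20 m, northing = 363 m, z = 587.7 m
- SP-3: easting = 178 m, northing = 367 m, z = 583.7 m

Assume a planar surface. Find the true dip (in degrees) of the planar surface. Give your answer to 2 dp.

Two edge vectors: SP-1→SP-2 = (-105, 73, -26.4), SP-1→SP-3 = (53, 77, -30.4).
Normal n = (SP-1→SP-2) × (SP-1→SP-3) = (-186.4, -4591.2, -11954).
So ∂z/∂easting = −n_x/n_z = −0.01559 and ∂z/∂northing = −n_y/n_z = −0.38407.
Gradient magnitude |∇z| = √(a² + b²) = √(0.00024 + 0.14751) = 0.38439.
True dip = arctan(0.38439) = 21.03°, dipping toward N (azimuth ≈ 002°).

21.03°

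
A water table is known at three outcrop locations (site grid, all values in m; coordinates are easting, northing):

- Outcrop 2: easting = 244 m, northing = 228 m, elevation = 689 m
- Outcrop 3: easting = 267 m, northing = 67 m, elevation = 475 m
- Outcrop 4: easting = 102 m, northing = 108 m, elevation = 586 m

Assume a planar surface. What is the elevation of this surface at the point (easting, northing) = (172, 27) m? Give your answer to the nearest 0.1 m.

Two edge vectors: Outcrop 2→Outcrop 3 = (23, -161, -214), Outcrop 2→Outcrop 4 = (-142, -120, -103).
Normal n = (Outcrop 2→Outcrop 3) × (Outcrop 2→Outcrop 4) = (-9097, 32757, -25622).
So ∂z/∂easting = −n_x/n_z = −0.35505 and ∂z/∂northing = −n_y/n_z = 1.27847.
Intercept c from Outcrop 2: 689 + 86.63 − 291.49 = 484.14.
At (172, 27): z = −61.1 + 34.5 + 484.14 = 457.6 m.

457.6 m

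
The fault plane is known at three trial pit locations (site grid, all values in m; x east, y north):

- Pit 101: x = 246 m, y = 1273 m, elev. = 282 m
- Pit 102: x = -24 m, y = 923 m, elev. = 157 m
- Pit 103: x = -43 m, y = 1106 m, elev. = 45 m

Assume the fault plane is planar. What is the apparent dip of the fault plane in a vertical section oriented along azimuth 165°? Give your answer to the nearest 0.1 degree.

37.5°

Let the plane be z = a·x + b·y + c.
Pit 102−Pit 101: −270a − 350b = −125;  Pit 103−Pit 101: −289a − 167b = −237.
Solving gives a = 1.10730, b = −0.49706.
Unit vector along 165° is (sin 165°, cos 165°) = (0.2588, -0.9659).
Slope in that direction = a·(0.2588) + b·(-0.9659) = 0.76671.
Apparent dip = arctan|0.76671| = 37.5° (true dip is 50.5°, so apparent ≤ true as expected).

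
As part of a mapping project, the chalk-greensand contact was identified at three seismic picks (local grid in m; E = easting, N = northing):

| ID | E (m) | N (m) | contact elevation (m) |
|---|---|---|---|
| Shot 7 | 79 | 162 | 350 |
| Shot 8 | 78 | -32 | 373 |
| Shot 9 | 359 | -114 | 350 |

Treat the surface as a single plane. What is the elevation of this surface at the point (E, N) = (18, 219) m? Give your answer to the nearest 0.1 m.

350.4 m

Two edge vectors: Shot 7→Shot 8 = (-1, -194, 23), Shot 7→Shot 9 = (280, -276, 0).
Normal n = (Shot 7→Shot 8) × (Shot 7→Shot 9) = (6348, 6440, 54596).
So ∂z/∂E = −n_x/n_z = −0.11627 and ∂z/∂N = −n_y/n_z = −0.11796.
Intercept c from Shot 7: 350 + 9.19 + 19.11 = 378.29.
At (18, 219): z = −2.1 − 25.8 + 378.29 = 350.4 m.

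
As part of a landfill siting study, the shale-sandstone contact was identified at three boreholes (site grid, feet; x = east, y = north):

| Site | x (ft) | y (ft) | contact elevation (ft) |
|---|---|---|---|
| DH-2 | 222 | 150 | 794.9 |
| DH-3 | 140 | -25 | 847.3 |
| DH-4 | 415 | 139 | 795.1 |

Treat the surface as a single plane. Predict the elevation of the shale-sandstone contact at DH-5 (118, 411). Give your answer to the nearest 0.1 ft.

Two edge vectors: DH-2→DH-3 = (-82, -175, 52.4), DH-2→DH-4 = (193, -11, 0.2).
Normal n = (DH-2→DH-3) × (DH-2→DH-4) = (541.4, 10129.6, 34677).
So ∂z/∂x = −n_x/n_z = −0.01561 and ∂z/∂y = −n_y/n_z = −0.29211.
Intercept c from DH-2: 794.9 + 3.47 + 43.82 = 842.18.
At (118, 411): z = −1.8 − 120.1 + 842.18 = 720.3 ft.

720.3 ft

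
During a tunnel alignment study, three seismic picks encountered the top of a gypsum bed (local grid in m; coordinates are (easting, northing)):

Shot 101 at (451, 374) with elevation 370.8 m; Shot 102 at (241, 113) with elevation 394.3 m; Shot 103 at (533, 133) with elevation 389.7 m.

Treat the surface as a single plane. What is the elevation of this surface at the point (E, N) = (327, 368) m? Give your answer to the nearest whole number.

Two edge vectors: Shot 101→Shot 102 = (-210, -261, 23.5), Shot 101→Shot 103 = (82, -241, 18.9).
Normal n = (Shot 101→Shot 102) × (Shot 101→Shot 103) = (730.6, 5896, 72012).
So ∂z/∂E = −n_x/n_z = −0.01015 and ∂z/∂N = −n_y/n_z = −0.08188.
Intercept c from Shot 101: 370.8 + 4.58 + 30.62 = 406.00.
At (327, 368): z = −3.3 − 30.1 + 406.00 = 372.5 m.

373 m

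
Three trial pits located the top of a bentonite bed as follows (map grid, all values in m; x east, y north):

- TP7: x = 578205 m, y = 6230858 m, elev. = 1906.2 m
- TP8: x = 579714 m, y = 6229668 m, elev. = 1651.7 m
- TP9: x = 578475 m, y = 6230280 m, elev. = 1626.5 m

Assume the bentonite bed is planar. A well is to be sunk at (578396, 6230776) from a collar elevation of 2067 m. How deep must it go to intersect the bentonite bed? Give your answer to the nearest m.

Two edge vectors: TP7→TP8 = (1509, -1190, -254.5), TP7→TP9 = (270, -578, -279.7).
Normal n = (TP7→TP8) × (TP7→TP9) = (185742, 353352.3, -550902).
So ∂z/∂x = −n_x/n_z = 0.33715979 and ∂z/∂y = −n_y/n_z = 0.64140682.
Intercept c from TP7: 1906.2 − 194947.47 − 3996514.82 = −4189556.09.
At (578396, 6230776): z_contact = 195011.9 + 3996462.2 − 4189556.09 = 1918.0 m.
Depth below ground = 2067 − 1918.0 = 149 m.

149 m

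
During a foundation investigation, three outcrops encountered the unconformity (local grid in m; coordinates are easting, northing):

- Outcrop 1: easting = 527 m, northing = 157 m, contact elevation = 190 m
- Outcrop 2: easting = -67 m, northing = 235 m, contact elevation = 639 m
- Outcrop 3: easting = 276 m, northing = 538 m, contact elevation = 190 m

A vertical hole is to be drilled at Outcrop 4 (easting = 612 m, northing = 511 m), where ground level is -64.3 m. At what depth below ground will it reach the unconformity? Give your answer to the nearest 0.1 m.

Two edge vectors: Outcrop 1→Outcrop 2 = (-594, 78, 449), Outcrop 1→Outcrop 3 = (-251, 381, 0).
Normal n = (Outcrop 1→Outcrop 2) × (Outcrop 1→Outcrop 3) = (-171069, -112699, -206736).
So ∂z/∂easting = −n_x/n_z = −0.82748 and ∂z/∂northing = −n_y/n_z = −0.54513.
Intercept c from Outcrop 1: 190 + 436.08 + 85.59 = 711.67.
At (612, 511): z_contact = −506.42 − 278.56 + 711.67 = -73.31 m.
Depth below ground = -64.3 − (-73.31) = 9.0 m.

9.0 m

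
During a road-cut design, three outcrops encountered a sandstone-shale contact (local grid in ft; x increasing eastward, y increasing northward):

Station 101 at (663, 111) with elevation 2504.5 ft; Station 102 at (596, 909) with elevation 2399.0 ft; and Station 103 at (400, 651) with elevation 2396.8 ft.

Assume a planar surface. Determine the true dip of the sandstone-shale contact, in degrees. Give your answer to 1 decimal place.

Two edge vectors: Station 101→Station 102 = (-67, 798, -105.5), Station 101→Station 103 = (-263, 540, -107.7).
Normal n = (Station 101→Station 102) × (Station 101→Station 103) = (-28974.6, 20530.6, 173694).
So ∂z/∂x = −n_x/n_z = 0.16681 and ∂z/∂y = −n_y/n_z = −0.11820.
Gradient magnitude |∇z| = √(a² + b²) = √(0.02783 + 0.01397) = 0.20445.
True dip = arctan(0.20445) = 11.6°, dipping toward NW (azimuth ≈ 305°).

11.6°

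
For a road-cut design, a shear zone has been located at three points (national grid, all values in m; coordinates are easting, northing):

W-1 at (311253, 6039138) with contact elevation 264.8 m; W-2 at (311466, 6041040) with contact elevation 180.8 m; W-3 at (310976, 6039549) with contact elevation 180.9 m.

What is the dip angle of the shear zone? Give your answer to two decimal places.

12.09°

Let the plane be z = a·easting + b·northing + c.
W-2−W-1: 213a + 1902b = −84;  W-3−W-1: −277a + 411b = −83.9.
Solving gives a = 0.20354, b = −0.06696.
Gradient magnitude |∇z| = √(a² + b²) = √(0.04143 + 0.00448) = 0.21427.
True dip = arctan(0.21427) = 12.09°, dipping toward WNW (azimuth ≈ 288°).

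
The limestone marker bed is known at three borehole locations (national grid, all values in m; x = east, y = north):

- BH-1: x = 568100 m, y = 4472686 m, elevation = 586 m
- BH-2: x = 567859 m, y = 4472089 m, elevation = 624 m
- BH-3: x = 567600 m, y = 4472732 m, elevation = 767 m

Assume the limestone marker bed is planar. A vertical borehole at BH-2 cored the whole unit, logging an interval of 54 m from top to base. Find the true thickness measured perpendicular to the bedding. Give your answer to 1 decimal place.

50.8 m

Two edge vectors: BH-1→BH-2 = (-241, -597, 38), BH-1→BH-3 = (-500, 46, 181).
Normal n = (BH-1→BH-2) × (BH-1→BH-3) = (-109805, 24621, -309586).
So ∂z/∂x = −n_x/n_z = −0.35468 and ∂z/∂y = −n_y/n_z = 0.07953.
|∇z| = √(a²+b²) = 0.36349, so dip δ = arctan(0.36349) = 19.98°.
True thickness = vertical thickness × cos δ = 54 × cos 19.98° = 50.8 m.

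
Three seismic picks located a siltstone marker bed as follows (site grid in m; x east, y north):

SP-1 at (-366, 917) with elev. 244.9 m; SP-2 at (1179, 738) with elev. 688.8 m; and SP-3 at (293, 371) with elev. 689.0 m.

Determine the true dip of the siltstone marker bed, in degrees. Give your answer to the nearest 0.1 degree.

30.4°

Let the plane be z = a·x + b·y + c.
SP-2−SP-1: 1545a − 179b = 443.9;  SP-3−SP-1: 659a − 546b = 444.1.
Solving gives a = 0.22447, b = −0.54245.
Gradient magnitude |∇z| = √(a² + b²) = √(0.05039 + 0.29425) = 0.58706.
True dip = arctan(0.58706) = 30.4°, dipping toward NNW (azimuth ≈ 338°).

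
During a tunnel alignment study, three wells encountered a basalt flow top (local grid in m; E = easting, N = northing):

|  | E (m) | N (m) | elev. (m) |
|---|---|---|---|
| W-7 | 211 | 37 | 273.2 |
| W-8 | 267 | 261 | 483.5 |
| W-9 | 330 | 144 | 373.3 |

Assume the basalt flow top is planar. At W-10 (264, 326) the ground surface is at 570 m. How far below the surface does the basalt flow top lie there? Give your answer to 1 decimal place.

Two edge vectors: W-7→W-8 = (56, 224, 210.3), W-7→W-9 = (119, 107, 100.1).
Normal n = (W-7→W-8) × (W-7→W-9) = (-79.7, 19420.1, -20664).
So ∂z/∂E = −n_x/n_z = −0.00386 and ∂z/∂N = −n_y/n_z = 0.93980.
Intercept c from W-7: 273.2 + 0.81 − 34.77 = 239.24.
At (264, 326): z_contact = −1.02 + 306.38 + 239.24 = 544.60 m.
Depth below ground = 570 − 544.60 = 25.4 m.

25.4 m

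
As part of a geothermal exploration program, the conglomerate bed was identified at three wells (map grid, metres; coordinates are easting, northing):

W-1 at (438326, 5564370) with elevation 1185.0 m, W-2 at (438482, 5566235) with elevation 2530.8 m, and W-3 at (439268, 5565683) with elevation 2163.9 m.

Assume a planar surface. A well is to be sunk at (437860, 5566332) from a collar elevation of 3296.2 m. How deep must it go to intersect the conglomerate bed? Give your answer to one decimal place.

719.2 m

Let the plane be z = a·easting + b·northing + c.
W-2−W-1: 156a + 1865b = 1345.8;  W-3−W-1: 942a + 1313b = 978.9.
Solving gives a = 0.037766124, b = 0.718449590.
Then c = 1185 − a·438326 − b·5564370 = −4013088.22.
At (437860, 5566332): z_contact = 16536.28 + 3999128.94 − 4013088.22 = 2577.00 m.
Depth below ground = 3296.2 − 2577.00 = 719.2 m.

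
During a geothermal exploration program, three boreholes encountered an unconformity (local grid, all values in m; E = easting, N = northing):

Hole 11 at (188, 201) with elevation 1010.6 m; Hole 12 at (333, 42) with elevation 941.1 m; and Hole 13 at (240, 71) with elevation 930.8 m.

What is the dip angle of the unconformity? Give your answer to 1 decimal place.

39.6°

Let the plane be z = a·E + b·N + c.
Hole 12−Hole 11: 145a − 159b = −69.5;  Hole 13−Hole 11: 52a − 130b = −79.8.
Solving gives a = 0.34523, b = 0.75194.
Gradient magnitude |∇z| = √(a² + b²) = √(0.11918 + 0.56541) = 0.82740.
True dip = arctan(0.82740) = 39.6°, dipping toward SSW (azimuth ≈ 205°).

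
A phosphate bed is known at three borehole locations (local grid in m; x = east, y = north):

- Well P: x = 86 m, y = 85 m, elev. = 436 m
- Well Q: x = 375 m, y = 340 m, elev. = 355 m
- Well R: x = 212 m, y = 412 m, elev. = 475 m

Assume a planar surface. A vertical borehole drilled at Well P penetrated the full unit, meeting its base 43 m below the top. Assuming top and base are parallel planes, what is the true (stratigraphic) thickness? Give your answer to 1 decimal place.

35.6 m

Let the plane be z = a·x + b·y + c.
Well Q−Well P: 289a + 255b = −81;  Well R−Well P: 126a + 327b = 39.
Solving gives a = −0.58410, b = 0.34433.
|∇z| = √(a²+b²) = 0.67804, so dip δ = arctan(0.67804) = 34.14°.
True thickness = vertical thickness × cos δ = 43 × cos 34.14° = 35.6 m.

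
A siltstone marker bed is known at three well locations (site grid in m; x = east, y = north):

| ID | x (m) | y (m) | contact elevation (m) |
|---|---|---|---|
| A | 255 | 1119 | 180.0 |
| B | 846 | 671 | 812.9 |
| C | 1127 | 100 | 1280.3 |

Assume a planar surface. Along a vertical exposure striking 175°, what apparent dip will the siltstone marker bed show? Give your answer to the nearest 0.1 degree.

Let the plane be z = a·x + b·y + c.
B−A: 591a − 448b = 632.9;  C−A: 872a − 1019b = 1100.3.
Solving gives a = 0.71838, b = −0.46503.
Unit vector along 175° is (sin 175°, cos 175°) = (0.0872, -0.9962).
Slope in that direction = a·(0.0872) + b·(-0.9962) = 0.52588.
Apparent dip = arctan|0.52588| = 27.7° (true dip is 40.6°, so apparent ≤ true as expected).

27.7°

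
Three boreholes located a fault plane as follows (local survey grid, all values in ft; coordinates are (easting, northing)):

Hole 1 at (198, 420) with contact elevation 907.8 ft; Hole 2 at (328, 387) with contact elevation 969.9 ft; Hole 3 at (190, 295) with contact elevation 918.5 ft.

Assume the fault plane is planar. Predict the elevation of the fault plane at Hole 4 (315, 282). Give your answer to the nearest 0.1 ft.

976.1 ft

Let the plane be z = a·E + b·N + c.
Hole 2−Hole 1: 130a − 33b = 62.1;  Hole 3−Hole 1: −8a − 125b = 10.7.
Solving gives a = 0.44867, b = −0.11432.
Then c = 907.8 − a·198 − b·420 = 866.97.
At (315, 282): z = 141.3 − 32.2 + 866.97 = 976.1 ft.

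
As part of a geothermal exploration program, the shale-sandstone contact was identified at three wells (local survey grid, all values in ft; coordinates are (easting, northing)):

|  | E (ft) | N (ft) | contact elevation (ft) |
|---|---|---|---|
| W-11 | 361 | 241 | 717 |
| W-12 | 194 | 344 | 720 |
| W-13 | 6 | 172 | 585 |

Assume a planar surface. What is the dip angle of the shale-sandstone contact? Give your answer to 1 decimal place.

Two edge vectors: W-11→W-12 = (-167, 103, 3), W-11→W-13 = (-355, -69, -132).
Normal n = (W-11→W-12) × (W-11→W-13) = (-13389, -23109, 48088).
So ∂z/∂E = −n_x/n_z = 0.27843 and ∂z/∂N = −n_y/n_z = 0.48056.
Gradient magnitude |∇z| = √(a² + b²) = √(0.07752 + 0.23093) = 0.55539.
True dip = arctan(0.55539) = 29.0°, dipping toward SSW (azimuth ≈ 210°).

29.0°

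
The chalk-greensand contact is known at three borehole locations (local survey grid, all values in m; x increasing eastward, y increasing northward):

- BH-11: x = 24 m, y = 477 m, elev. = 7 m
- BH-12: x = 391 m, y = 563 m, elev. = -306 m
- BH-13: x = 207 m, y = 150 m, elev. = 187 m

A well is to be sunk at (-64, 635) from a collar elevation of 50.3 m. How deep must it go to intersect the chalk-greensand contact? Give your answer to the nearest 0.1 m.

130.5 m

Two edge vectors: BH-11→BH-12 = (367, 86, -313), BH-11→BH-13 = (183, -327, 180).
Normal n = (BH-11→BH-12) × (BH-11→BH-13) = (-86871, -123339, -135747).
So ∂z/∂x = −n_x/n_z = −0.63995 and ∂z/∂y = −n_y/n_z = −0.90859.
Intercept c from BH-11: 7 + 15.36 + 433.40 = 455.76.
At (-64, 635): z_contact = 40.96 − 576.96 + 455.76 = -80.24 m.
Depth below ground = 50.3 − (-80.24) = 130.5 m.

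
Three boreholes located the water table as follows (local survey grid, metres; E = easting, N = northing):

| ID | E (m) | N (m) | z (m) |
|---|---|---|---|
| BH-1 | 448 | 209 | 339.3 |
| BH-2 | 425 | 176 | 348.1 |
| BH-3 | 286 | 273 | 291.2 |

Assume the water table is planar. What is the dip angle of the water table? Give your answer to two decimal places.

Two edge vectors: BH-1→BH-2 = (-23, -33, 8.8), BH-1→BH-3 = (-162, 64, -48.1).
Normal n = (BH-1→BH-2) × (BH-1→BH-3) = (1024.1, -2531.9, -6818).
So ∂z/∂E = −n_x/n_z = 0.15021 and ∂z/∂N = −n_y/n_z = −0.37136.
Gradient magnitude |∇z| = √(a² + b²) = √(0.02256 + 0.13790) = 0.40058.
True dip = arctan(0.40058) = 21.83°, dipping toward NNW (azimuth ≈ 338°).

21.83°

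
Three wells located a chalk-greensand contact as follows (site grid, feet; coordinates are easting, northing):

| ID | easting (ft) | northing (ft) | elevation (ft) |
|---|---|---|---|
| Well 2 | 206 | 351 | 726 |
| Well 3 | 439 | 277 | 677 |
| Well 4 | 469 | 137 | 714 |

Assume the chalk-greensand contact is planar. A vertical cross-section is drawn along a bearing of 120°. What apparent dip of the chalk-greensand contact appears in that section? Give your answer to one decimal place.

Let the plane be z = a·easting + b·northing + c.
Well 3−Well 2: 233a − 74b = −49;  Well 4−Well 2: 263a − 214b = −12.
Solving gives a = −0.31572, b = −0.33194.
Unit vector along 120° is (sin 120°, cos 120°) = (0.8660, -0.5000).
Slope in that direction = a·(0.8660) + b·(-0.5000) = −0.10745.
Apparent dip = arctan|0.10745| = 6.1° (true dip is 24.6°, so apparent ≤ true as expected).

6.1°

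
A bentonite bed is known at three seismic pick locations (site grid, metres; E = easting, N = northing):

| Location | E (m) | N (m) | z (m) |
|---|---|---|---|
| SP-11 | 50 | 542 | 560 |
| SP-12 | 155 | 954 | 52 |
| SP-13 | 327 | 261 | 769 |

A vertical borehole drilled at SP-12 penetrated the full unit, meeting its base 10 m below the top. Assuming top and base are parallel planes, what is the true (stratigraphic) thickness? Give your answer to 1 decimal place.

Let the plane be z = a·E + b·N + c.
SP-12−SP-11: 105a + 412b = −508;  SP-13−SP-11: 277a − 281b = 209.
Solving gives a = −0.39435, b = −1.13251.
|∇z| = √(a²+b²) = 1.19920, so dip δ = arctan(1.19920) = 50.18°.
True thickness = vertical thickness × cos δ = 10 × cos 50.18° = 6.4 m.

6.4 m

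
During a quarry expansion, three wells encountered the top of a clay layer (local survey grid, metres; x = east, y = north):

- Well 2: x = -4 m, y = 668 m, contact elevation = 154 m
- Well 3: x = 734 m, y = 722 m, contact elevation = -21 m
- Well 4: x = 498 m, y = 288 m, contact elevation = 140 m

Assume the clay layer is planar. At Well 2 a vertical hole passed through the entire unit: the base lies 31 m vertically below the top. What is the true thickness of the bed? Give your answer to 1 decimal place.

Let the plane be z = a·x + b·y + c.
Well 3−Well 2: 738a + 54b = −175;  Well 4−Well 2: 502a − 380b = −14.
Solving gives a = −0.21868, b = −0.25205.
|∇z| = √(a²+b²) = 0.33370, so dip δ = arctan(0.33370) = 18.45°.
True thickness = vertical thickness × cos δ = 31 × cos 18.45° = 29.4 m.

29.4 m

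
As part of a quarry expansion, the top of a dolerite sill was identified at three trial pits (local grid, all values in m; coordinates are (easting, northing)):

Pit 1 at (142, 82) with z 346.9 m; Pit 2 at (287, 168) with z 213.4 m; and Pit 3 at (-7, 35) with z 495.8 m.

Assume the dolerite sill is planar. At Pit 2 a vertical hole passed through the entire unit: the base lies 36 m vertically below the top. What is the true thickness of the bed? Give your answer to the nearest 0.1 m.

Let the plane be z = a·E + b·N + c.
Pit 2−Pit 1: 145a + 86b = −133.5;  Pit 3−Pit 1: −149a − 47b = 148.9.
Solving gives a = −1.08866, b = 0.28321.
|∇z| = √(a²+b²) = 1.12490, so dip δ = arctan(1.12490) = 48.36°.
True thickness = vertical thickness × cos δ = 36 × cos 48.36° = 23.9 m.

23.9 m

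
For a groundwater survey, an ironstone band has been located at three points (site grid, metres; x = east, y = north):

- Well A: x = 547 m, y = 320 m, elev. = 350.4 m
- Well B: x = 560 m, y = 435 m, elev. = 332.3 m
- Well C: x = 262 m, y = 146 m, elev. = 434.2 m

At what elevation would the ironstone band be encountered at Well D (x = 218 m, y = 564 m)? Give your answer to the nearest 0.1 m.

387.8 m

Two edge vectors: Well A→Well B = (13, 115, -18.1), Well A→Well C = (-285, -174, 83.8).
Normal n = (Well A→Well B) × (Well A→Well C) = (6487.6, 4069.1, 30513).
So ∂z/∂x = −n_x/n_z = −0.21262 and ∂z/∂y = −n_y/n_z = −0.13336.
Intercept c from Well A: 350.4 + 116.30 + 42.67 = 509.38.
At (218, 564): z = −46.4 − 75.2 + 509.38 = 387.8 m.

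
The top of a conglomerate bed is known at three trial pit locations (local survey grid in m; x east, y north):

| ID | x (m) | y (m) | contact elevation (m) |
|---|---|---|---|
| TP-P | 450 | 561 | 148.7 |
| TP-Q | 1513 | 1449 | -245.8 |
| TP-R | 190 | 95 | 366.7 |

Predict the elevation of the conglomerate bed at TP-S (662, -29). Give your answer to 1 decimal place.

444.7 m

Two edge vectors: TP-P→TP-Q = (1063, 888, -394.5), TP-P→TP-R = (-260, -466, 218).
Normal n = (TP-P→TP-Q) × (TP-P→TP-R) = (9747, -129164, -264478).
So ∂z/∂x = −n_x/n_z = 0.036854 and ∂z/∂y = −n_y/n_z = −0.488373.
Intercept c from TP-P: 148.7 − 16.58 + 273.98 = 406.09.
At (662, -29): z = 24.4 + 14.2 + 406.09 = 444.7 m.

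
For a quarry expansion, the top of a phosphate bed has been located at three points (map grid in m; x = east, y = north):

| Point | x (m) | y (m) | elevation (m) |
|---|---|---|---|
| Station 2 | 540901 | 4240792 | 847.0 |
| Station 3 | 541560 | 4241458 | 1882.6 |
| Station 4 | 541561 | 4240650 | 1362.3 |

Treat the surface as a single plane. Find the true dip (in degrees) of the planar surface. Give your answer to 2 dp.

Two edge vectors: Station 2→Station 3 = (659, 666, 1035.6), Station 2→Station 4 = (660, -142, 515.3).
Normal n = (Station 2→Station 3) × (Station 2→Station 4) = (490245, 343913.3, -533138).
So ∂z/∂x = −n_x/n_z = 0.91955 and ∂z/∂y = −n_y/n_z = 0.64507.
Gradient magnitude |∇z| = √(a² + b²) = √(0.84557 + 0.41612) = 1.12325.
True dip = arctan(1.12325) = 48.32°, dipping toward SW (azimuth ≈ 235°).

48.32°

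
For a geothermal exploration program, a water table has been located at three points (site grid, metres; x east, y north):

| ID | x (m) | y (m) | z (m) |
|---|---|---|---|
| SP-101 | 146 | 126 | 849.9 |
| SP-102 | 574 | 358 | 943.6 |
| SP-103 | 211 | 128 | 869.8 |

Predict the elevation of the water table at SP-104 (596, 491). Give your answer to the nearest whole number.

Let the plane be z = a·x + b·y + c.
SP-102−SP-101: 428a + 232b = 93.7;  SP-103−SP-101: 65a + 2b = 19.9.
Solving gives a = 0.31140, b = −0.17061.
Then c = 849.9 − a·146 − b·126 = 825.93.
At (596, 491): z = 185.6 − 83.8 + 825.93 = 927.8 m.

928 m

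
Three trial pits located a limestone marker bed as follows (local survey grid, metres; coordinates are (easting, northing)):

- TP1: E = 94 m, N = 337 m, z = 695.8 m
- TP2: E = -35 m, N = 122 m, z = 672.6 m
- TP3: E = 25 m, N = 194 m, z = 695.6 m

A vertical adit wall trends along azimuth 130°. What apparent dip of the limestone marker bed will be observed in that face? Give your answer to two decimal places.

Let the plane be z = a·E + b·N + c.
TP2−TP1: −129a − 215b = −23.2;  TP3−TP1: −69a − 143b = −0.2.
Solving gives a = 0.90659, b = −0.43605.
Unit vector along 130° is (sin 130°, cos 130°) = (0.7660, -0.6428).
Slope in that direction = a·(0.7660) + b·(-0.6428) = 0.97477.
Apparent dip = arctan|0.97477| = 44.27° (true dip is 45.2°, so apparent ≤ true as expected).

44.27°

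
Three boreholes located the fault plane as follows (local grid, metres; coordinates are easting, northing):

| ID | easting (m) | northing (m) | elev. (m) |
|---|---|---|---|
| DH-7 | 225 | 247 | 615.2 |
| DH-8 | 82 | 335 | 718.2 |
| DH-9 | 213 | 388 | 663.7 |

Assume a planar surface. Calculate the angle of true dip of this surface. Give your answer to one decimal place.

31.6°

Two edge vectors: DH-7→DH-8 = (-143, 88, 103), DH-7→DH-9 = (-12, 141, 48.5).
Normal n = (DH-7→DH-8) × (DH-7→DH-9) = (-10255, 5699.5, -19107).
So ∂z/∂easting = −n_x/n_z = −0.53671 and ∂z/∂northing = −n_y/n_z = 0.29829.
Gradient magnitude |∇z| = √(a² + b²) = √(0.28806 + 0.08898) = 0.61404.
True dip = arctan(0.61404) = 31.6°, dipping toward ESE (azimuth ≈ 119°).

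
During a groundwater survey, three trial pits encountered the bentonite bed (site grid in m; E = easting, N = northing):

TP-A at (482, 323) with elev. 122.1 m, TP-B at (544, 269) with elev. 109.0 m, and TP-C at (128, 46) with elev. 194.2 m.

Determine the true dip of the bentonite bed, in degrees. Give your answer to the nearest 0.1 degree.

11.7°

Two edge vectors: TP-A→TP-B = (62, -54, -13.1), TP-A→TP-C = (-354, -277, 72.1).
Normal n = (TP-A→TP-B) × (TP-A→TP-C) = (-7522.1, 167.2, -36290).
So ∂z/∂E = −n_x/n_z = −0.20728 and ∂z/∂N = −n_y/n_z = 0.00461.
Gradient magnitude |∇z| = √(a² + b²) = √(0.04296 + 0.00002) = 0.20733.
True dip = arctan(0.20733) = 11.7°, dipping toward E (azimuth ≈ 091°).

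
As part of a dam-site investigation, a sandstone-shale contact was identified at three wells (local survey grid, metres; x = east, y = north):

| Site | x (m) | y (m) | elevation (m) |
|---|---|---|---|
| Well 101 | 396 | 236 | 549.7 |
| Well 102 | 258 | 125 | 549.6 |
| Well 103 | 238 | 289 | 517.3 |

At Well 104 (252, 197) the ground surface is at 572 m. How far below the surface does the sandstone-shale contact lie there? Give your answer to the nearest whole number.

36 m

Let the plane be z = a·x + b·y + c.
Well 102−Well 101: −138a − 111b = −0.1;  Well 103−Well 101: −158a + 53b = −32.4.
Solving gives a = 0.14493, b = −0.17928.
Then c = 549.7 − a·396 − b·236 = 534.62.
At (252, 197): z_contact = 36.5 − 35.3 + 534.62 = 535.8 m.
Depth below ground = 572 − 535.8 = 36 m.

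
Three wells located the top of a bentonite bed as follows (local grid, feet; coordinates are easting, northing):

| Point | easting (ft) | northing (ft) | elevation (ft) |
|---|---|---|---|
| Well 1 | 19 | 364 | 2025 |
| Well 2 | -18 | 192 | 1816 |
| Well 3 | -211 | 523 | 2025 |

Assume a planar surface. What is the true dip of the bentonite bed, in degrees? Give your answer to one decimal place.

52.1°

Let the plane be z = a·easting + b·northing + c.
Well 2−Well 1: −37a − 172b = −209;  Well 3−Well 1: −230a + 159b = 0.
Solving gives a = 0.73127, b = 1.05781.
Gradient magnitude |∇z| = √(a² + b²) = √(0.53475 + 1.11896) = 1.28597.
True dip = arctan(1.28597) = 52.1°, dipping toward SW (azimuth ≈ 215°).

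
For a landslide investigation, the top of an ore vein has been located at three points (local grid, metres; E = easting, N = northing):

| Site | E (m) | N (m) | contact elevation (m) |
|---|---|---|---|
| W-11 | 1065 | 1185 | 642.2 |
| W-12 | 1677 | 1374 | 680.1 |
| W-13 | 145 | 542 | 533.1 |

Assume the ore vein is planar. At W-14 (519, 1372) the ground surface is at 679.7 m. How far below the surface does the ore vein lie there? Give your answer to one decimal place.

Two edge vectors: W-11→W-12 = (612, 189, 37.9), W-11→W-13 = (-920, -643, -109.1).
Normal n = (W-11→W-12) × (W-11→W-13) = (3749.8, 31901.2, -219636).
So ∂z/∂E = −n_x/n_z = 0.017073 and ∂z/∂N = −n_y/n_z = 0.145246.
Intercept c from W-11: 642.2 − 18.18 − 172.12 = 451.90.
At (519, 1372): z_contact = 8.86 + 199.28 + 451.90 = 660.04 m.
Depth below ground = 679.7 − 660.04 = 19.7 m.

19.7 m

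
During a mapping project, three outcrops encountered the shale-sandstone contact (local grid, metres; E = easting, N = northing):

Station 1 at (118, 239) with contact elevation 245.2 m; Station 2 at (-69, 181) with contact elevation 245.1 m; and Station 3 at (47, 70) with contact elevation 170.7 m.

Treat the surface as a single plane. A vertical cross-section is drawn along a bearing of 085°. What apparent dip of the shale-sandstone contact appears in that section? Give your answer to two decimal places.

6.38°

Two edge vectors: Station 1→Station 2 = (-187, -58, -0.1), Station 1→Station 3 = (-71, -169, -74.5).
Normal n = (Station 1→Station 2) × (Station 1→Station 3) = (4304.1, -13924.4, 27485).
So ∂z/∂E = −n_x/n_z = −0.15660 and ∂z/∂N = −n_y/n_z = 0.50662.
Unit vector along 085° is (sin 85°, cos 85°) = (0.9962, 0.0872).
Slope in that direction = a·(0.9962) + b·(0.0872) = −0.11185.
Apparent dip = arctan|0.11185| = 6.38° (true dip is 27.9°, so apparent ≤ true as expected).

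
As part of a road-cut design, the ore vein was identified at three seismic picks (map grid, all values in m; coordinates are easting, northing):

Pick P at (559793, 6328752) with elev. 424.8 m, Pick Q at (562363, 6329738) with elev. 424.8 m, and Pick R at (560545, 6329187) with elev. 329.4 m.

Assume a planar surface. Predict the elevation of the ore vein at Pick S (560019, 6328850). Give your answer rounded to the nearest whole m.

417 m

Let the plane be z = a·easting + b·northing + c.
Pick Q−Pick P: 2570a + 986b = 0;  Pick R−Pick P: 752a + 435b = −95.4.
Solving gives a = 0.24985364, b = −0.65124124.
Then c = 424.8 − a·559793 − b·6328752 = 3982102.79.
At (560019, 6328850): z = 139922.8 − 4121608.1 + 3982102.79 = 417.4 m.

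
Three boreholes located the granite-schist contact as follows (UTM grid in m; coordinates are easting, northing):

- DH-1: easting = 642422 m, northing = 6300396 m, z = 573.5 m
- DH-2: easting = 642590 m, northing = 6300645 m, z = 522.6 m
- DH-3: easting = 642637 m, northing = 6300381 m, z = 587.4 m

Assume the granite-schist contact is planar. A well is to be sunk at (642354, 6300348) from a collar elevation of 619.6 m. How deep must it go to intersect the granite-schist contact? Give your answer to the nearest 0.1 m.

Two edge vectors: DH-1→DH-2 = (168, 249, -50.9), DH-1→DH-3 = (215, -15, 13.9).
Normal n = (DH-1→DH-2) × (DH-1→DH-3) = (2697.6, -13278.7, -56055).
So ∂z/∂easting = −n_x/n_z = 0.048124164 and ∂z/∂northing = −n_y/n_z = −0.236886986.
Intercept c from DH-1: 573.5 − 30916.02 + 1492481.82 = 1462139.30.
At (642354, 6300348): z_contact = 30912.75 − 1492470.45 + 1462139.30 = 581.60 m.
Depth below ground = 619.6 − 581.60 = 38.0 m.

38.0 m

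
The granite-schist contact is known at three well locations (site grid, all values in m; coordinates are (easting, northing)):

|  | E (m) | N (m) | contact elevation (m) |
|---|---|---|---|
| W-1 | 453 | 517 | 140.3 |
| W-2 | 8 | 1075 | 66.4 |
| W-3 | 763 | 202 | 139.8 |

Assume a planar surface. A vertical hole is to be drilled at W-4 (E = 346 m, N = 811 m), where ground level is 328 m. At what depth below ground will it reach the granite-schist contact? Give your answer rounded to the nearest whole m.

Let the plane be z = a·E + b·N + c.
W-2−W-1: −445a + 558b = −73.9;  W-3−W-1: 310a − 315b = −0.5.
Solving gives a = −0.71811, b = −0.70512.
Then c = 140.3 − a·453 − b·517 = 830.15.
At (346, 811): z_contact = −248.5 − 571.9 + 830.15 = 9.8 m.
Depth below ground = 328 − 9.8 = 318 m.

318 m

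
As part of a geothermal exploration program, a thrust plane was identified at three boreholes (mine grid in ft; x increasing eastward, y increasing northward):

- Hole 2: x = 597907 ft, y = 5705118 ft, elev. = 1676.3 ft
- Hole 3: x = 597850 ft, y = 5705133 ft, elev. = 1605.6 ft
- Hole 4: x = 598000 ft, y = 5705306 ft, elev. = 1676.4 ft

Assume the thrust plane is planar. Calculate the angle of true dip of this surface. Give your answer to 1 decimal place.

Two edge vectors: Hole 2→Hole 3 = (-57, 15, -70.7), Hole 2→Hole 4 = (93, 188, 0.1).
Normal n = (Hole 2→Hole 3) × (Hole 2→Hole 4) = (13293.1, -6569.4, -12111).
So ∂z/∂x = −n_x/n_z = 1.09761 and ∂z/∂y = −n_y/n_z = −0.54243.
Gradient magnitude |∇z| = √(a² + b²) = √(1.20474 + 0.29423) = 1.22432.
True dip = arctan(1.22432) = 50.8°, dipping toward WNW (azimuth ≈ 296°).

50.8°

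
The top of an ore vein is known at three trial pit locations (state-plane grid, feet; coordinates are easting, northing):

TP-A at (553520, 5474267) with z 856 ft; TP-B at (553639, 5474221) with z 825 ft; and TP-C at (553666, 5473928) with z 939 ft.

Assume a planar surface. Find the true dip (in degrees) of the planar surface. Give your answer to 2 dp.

Let the plane be z = a·easting + b·northing + c.
TP-B−TP-A: 119a − 46b = −31;  TP-C−TP-A: 146a − 339b = 83.
Solving gives a = −0.42608, b = −0.42834.
Gradient magnitude |∇z| = √(a² + b²) = √(0.18155 + 0.18348) = 0.60417.
True dip = arctan(0.60417) = 31.14°, dipping toward NE (azimuth ≈ 045°).

31.14°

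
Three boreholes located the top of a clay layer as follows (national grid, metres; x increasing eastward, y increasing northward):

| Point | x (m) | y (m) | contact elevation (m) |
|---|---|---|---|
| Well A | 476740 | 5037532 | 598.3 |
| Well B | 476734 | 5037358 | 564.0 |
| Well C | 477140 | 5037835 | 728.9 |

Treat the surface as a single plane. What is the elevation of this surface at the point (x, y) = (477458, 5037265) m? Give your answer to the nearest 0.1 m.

678.0 m

Let the plane be z = a·x + b·y + c.
Well B−Well A: −6a − 174b = −34.3;  Well C−Well A: 400a + 303b = 130.6.
Solving gives a = 0.181928831, b = 0.190853029.
Then c = 598.3 − a·476740 − b·5037532 = −1047562.69.
At (477458, 5037265): z = 86863.4 + 961377.3 − 1047562.69 = 678.0 m.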